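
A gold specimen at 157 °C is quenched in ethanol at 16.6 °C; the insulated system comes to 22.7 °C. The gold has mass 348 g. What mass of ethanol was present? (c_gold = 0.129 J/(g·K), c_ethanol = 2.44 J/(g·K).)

Let T be the final temperature. ΣQ_i = 0:
348·0.129·(22.7 − 157) + m·2.44·(22.7 − 16.6) = 0
14.88 m = 6029
m = 6029/14.88 ≈ 405.1 g

m ≈ 405 g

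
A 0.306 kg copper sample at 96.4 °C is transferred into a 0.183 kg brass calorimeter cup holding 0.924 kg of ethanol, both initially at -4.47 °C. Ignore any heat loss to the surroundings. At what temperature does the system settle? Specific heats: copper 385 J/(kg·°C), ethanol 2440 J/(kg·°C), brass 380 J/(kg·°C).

T_f ≈ 0.4 °C

T_f is the heat-capacity-weighted average of the initial temperatures:
T_f = (117.81·96.4 + 2254.6·(-4.47) + 69.54·(-4.47)) / (117.81 + 2254.6 + 69.54)
    = 968.16 / 2441.9 ≈ 0.40 °C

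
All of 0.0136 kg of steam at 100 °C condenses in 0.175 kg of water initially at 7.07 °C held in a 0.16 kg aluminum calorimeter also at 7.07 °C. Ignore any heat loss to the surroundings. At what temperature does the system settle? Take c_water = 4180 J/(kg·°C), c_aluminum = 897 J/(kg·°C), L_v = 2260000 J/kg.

T_f ≈ 45.7 °C

Conservation of energy gives ΣQ = 0:
latent heat released on condensation: 0.0136·2260000 = 30736; condensed water 100 °C→T: 56.85(T − 100); original water: 731.5(T − 7.07); cup: 143.52(T − 7.07)
931.87 T = 30736 + 5684.8 + 6186.4 = 42607
T ≈ 45.72 °C — below 100 °C, confirming all the steam condensed.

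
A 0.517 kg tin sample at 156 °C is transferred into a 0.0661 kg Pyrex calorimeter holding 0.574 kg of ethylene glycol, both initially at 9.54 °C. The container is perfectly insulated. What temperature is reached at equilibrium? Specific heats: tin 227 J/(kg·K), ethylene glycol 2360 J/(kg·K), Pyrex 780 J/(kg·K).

Setting the total heat transfer to zero:
0.517·227·(T − 156) + 0.574·2360·(T − 9.54) + 0.0661·780·(T − 9.54) = 0
1523.6 T = 31723
T = 31723 / 1523.6 = 20.8 °C

T_f ≈ 20.8 °C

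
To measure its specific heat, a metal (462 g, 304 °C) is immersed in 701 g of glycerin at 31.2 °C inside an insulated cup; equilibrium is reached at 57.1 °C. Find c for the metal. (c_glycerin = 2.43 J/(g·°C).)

Heat lost by the metal = heat gained by the glycerin:
462×c×(304 − 57.1) = 701×2.43×(57.1 − 31.2)
114068 c = 44119  ⇒  c ≈ 0.3868 J/(g·°C)

c ≈ 0.387 J/(g·°C)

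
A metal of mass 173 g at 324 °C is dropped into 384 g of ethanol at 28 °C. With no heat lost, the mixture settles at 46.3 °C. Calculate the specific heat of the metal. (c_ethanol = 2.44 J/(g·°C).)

m_s c (T_s − T_f) = m_ethanol c_ethanol (T_f − T_0):
173×c×(324 − 46.3) = 384×2.44×(46.3 − 28)
48042 c = 17146  ⇒  c ≈ 0.3569 J/(g·°C)

c ≈ 0.357 J/(g·°C)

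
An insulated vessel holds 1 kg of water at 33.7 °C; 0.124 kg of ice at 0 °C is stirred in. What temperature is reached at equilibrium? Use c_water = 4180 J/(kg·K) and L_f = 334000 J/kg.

T_f ≈ 21.2 °C

Conservation of energy gives ΣQ = 0:
latent heat to melt: 0.124×334000 = 41416; meltwater 0→T: 0.124×4180×T = 518.32 T; water cools: 1×4180×(T − 33.7) = 4180(T − 33.7)
4698.3 T = 140866 − 41416 = 99450
T ≈ 21.17 °C. Since T > 0 °C, the all-ice-melts assumption holds.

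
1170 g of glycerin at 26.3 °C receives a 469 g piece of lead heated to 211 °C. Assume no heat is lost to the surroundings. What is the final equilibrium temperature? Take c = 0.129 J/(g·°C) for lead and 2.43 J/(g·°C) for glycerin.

T_f ≈ 30.1 °C

With ΣQ=0 the equilibrium temperature is the m·c-weighted mean:
T_f = (60.5·211 + 2843.1·26.3) / (60.5 + 2843.1)
    = 87539 / 2903.6 ≈ 30.15 °C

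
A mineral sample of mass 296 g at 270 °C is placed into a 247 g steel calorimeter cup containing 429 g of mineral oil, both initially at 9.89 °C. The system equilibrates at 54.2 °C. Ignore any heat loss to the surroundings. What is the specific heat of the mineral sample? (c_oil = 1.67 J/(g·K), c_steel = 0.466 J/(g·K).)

c ≈ 0.577 J/(g·K)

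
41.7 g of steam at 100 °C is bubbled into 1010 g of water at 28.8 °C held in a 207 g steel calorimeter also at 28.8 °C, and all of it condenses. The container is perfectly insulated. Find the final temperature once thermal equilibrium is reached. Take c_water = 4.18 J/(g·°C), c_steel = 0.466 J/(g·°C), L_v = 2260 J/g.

Energy conservation, ΣQ = 0:
steam→water at 100 °C releases m L_v = 41.7×2260 = 94242; condensed water 100 °C→T: 174.31(T − 100); original water: 4221.8(T − 28.8); cup: 96.46(T − 28.8)
4492.6 T = 94242 + 17431 + 124366 = 236039
T ≈ 52.54 °C — below 100 °C, confirming all the steam condensed.

T_f ≈ 52.5 °C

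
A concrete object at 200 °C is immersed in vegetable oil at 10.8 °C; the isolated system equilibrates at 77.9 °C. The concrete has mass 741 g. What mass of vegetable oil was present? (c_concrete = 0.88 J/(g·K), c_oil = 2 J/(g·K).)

m ≈ 593 g

Net heat exchanged in the isolated system is zero:
741·0.88·(77.9 − 200) + m·2·(77.9 − 10.8) = 0
134.2 m = 79619
m = 79619/134.2 ≈ 593.3 g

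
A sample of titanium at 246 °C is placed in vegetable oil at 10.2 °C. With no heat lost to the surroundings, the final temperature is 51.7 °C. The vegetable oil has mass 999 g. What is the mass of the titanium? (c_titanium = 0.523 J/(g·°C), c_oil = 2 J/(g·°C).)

Energy conservation, ΣQ = 0:
m×0.523×(51.7 − 246) + 999×2×(51.7 − 10.2) = 0
-101.62 m = -82917
m = -82917/-101.62 ≈ 816 g

m ≈ 816 g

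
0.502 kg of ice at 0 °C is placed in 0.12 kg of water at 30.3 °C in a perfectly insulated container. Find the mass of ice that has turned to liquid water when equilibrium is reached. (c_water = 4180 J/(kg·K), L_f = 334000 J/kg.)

Heat available from the water dropping to 0 °C: 0.12·4180·30.3 = 15198 J.
Fully melting the ice requires m_ice L_f = 0.502·334000 = 167668 J.
Since 15198 < 167668 J, not all the ice melts; equilibrium is at 0 °C.
m_melted·334000 = 15198  ⇒  m_melted ≈ 0.0455 kg.

m_melted ≈ 0.0455 kg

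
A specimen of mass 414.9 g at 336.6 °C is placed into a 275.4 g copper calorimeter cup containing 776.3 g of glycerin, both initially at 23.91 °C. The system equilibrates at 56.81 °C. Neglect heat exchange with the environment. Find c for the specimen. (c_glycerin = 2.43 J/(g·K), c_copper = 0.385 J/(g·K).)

Conservation of energy gives ΣQ = 0:
414.9×c×(56.81 − 336.6) + 776.3×2.43×(56.81 − 23.91) + 275.4×0.385×(56.81 − 23.91) = 0
-116085 c = -65551
c = -65551/-116085 ≈ 0.5647 J/(g·K)

c ≈ 0.565 J/(g·K)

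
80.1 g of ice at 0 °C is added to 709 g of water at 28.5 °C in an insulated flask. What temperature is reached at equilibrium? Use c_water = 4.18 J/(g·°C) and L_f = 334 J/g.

T_f ≈ 17.5 °C

Setting the total heat transfer to zero:
fusion: m_ice L_f = 80.1·334 = 26753
  warm the meltwater: 334.82 T
  water cools: 709·4.18·(T − 28.5) = 2963.6(T − 28.5)
3298.4 T = 84463 − 26753 = 57710
T ≈ 17.50 °C. Since T > 0 °C, the all-ice-melts assumption holds.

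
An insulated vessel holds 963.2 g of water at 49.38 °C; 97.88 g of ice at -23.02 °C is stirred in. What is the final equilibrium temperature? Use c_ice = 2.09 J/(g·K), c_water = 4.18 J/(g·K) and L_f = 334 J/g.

T_f ≈ 36.4 °C

Sum of m c ΔT and latent-heat terms is zero:
warm ice to 0 °C: 97.88·2.09·(0 − (-23.02)) = 4709.2; fusion: m_ice L_f = 97.88·334 = 32692; warm the meltwater: 409.14 T; water: 4026.2(T − 49.38)
4435.3 T = 198813 − 37401 = 161411
T ≈ 36.39 °C (positive, so assuming full melt was valid).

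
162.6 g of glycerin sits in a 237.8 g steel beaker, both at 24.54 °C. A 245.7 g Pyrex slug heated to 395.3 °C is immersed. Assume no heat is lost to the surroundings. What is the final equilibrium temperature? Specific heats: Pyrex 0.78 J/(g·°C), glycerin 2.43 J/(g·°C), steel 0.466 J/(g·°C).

T_f ≈ 126.4 °C

T_f is the heat-capacity-weighted average of the initial temperatures:
T_f = (191.65·395.3 + 395.12·24.54 + 110.81·24.54) / (191.65 + 395.12 + 110.81)
    = 88173 / 697.58 ≈ 126.40 °C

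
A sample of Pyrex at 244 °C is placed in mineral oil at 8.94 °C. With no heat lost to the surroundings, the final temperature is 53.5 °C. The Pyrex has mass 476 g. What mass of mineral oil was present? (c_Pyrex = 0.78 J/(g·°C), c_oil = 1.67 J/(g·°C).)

m ≈ 950 g

Heat lost by the Pyrex = heat gained by the oil:
476×0.78×(244 − 53.5) = m×1.67×(53.5 − 8.94)
74.42 m = 70729  ⇒  m ≈ 950.5 g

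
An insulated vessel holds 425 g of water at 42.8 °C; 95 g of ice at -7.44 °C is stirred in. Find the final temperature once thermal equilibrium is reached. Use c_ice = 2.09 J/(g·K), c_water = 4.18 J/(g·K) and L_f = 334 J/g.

T_f ≈ 19.7 °C

Energy conservation, ΣQ = 0:
ice -7.44→0 °C: 95×2.09×7.44 = 1477.2
  latent heat to melt: 95×334 = 31730
  warm the meltwater: 397.1 T
  water cools: 425×4.18×(T − 42.8) = 1776.5(T − 42.8)
2173.6 T = 76034 − 33207 = 42827
T ≈ 19.70 °C — above 0 °C, consistent with complete melting.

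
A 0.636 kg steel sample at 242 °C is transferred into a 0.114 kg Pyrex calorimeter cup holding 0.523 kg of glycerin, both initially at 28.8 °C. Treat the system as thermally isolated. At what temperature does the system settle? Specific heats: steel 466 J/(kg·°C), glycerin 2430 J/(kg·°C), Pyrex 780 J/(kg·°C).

Energy conservation, ΣQ = 0:
0.636·466·(T − 242) + 0.523·2430·(T − 28.8) + 0.114·780·(T − 28.8) = 0
296.38(T − 242) + 1270.9(T − 28.8) + 88.92(T − 28.8) = 0
1656.2 T = 110886
T ≈ 66.95 °C

T_f ≈ 67.0 °C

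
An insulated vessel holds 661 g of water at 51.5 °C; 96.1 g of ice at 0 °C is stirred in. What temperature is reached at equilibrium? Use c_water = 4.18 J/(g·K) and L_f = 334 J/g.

T_f ≈ 34.8 °C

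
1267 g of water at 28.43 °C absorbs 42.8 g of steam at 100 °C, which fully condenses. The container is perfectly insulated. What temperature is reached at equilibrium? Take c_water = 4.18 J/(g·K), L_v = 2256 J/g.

Conservation of energy gives ΣQ = 0:
condense steam: −42.8·2256 = −96557
  condensate cools 100→T: 42.8·4.18·(T − 100) = 178.9(T − 100)
  original water: 5296.1(T − 28.43)
5475 T = 96557 + 17890 + 150567 = 265014
T ≈ 48.40 °C (< 100 °C, so full condensation is consistent).

T_f ≈ 48.4 °C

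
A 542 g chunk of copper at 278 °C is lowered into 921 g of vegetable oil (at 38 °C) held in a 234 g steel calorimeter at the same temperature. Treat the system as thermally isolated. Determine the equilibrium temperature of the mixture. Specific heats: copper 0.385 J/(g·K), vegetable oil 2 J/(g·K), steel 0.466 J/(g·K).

Heat gained plus heat lost sum to zero:
542*0.385*(T − 278) + 921*2*(T − 38) + 234*0.466*(T − 38) = 0
208.67(T − 278) + 1842(T − 38) + 109.04(T − 38) = 0
(208.67 + 1842 + 109.04) T = 208.67*278 + 1842*38 + 109.04*38
T = 132150/2159.7 ≈ 61.19 °C

T_f ≈ 61.2 °C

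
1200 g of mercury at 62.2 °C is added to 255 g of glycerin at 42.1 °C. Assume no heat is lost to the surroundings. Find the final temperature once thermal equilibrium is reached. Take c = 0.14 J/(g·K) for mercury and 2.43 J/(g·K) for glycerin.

T_f ≈ 46.4 °C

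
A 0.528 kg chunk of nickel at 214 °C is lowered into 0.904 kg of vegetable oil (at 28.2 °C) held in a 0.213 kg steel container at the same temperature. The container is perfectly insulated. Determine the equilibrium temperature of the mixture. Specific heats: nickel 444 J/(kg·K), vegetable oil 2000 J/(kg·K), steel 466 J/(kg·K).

T_f ≈ 48.5 °C

Setting the total heat transfer to zero:
0.528*444*(T − 214) + 0.904*2000*(T − 28.2) + 0.213*466*(T − 28.2) = 0
234.43(T − 214) + 1808(T − 28.2) + 99.26(T − 28.2) = 0
2141.7 T = 103953
T = 103953 / 2141.7 = 48.5 °C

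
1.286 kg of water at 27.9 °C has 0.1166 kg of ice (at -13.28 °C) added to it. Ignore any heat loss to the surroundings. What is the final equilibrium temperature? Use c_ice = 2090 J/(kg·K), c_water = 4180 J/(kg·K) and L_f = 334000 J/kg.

Energy conservation, ΣQ = 0:
warm ice to 0 °C: 0.1166×2090×(0 − (-13.28)) = 3236.3; melt ice: 0.1166×334000 = 38944; meltwater 0→T: 0.1166×4180×T = 487.39 T; water: 5375.5(T − 27.9)
5862.9 T = 149976 − 42181 = 107795
T ≈ 18.39 °C — above 0 °C, consistent with complete melting.

T_f ≈ 18.4 °C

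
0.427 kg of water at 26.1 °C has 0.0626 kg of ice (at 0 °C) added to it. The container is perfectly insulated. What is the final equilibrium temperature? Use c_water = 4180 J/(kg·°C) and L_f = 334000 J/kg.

T_f ≈ 12.5 °C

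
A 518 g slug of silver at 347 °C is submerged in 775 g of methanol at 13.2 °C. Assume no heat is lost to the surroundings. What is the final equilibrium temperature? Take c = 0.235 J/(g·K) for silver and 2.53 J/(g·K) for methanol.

Energy conservation, ΣQ = 0:
518·0.235·(T − 347) + 775·2.53·(T − 13.2) = 0
121.73(T − 347) + 1960.7(T − 13.2) = 0
2082.5 T = 68122
T ≈ 32.71 °C

T_f ≈ 32.7 °C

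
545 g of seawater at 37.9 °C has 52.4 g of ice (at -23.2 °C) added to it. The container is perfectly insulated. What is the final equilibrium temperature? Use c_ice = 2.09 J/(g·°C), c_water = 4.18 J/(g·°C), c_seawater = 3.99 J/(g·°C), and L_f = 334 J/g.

T_f ≈ 26.1 °C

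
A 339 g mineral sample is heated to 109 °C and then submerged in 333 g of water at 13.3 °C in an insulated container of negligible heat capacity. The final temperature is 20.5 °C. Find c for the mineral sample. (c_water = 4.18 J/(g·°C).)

Heat lost by the mineral sample = heat gained by the water:
339×c×(109 − 20.5) = 333×4.18×(20.5 − 13.3)
30002 c = 10022  ⇒  c ≈ 0.334 J/(g·°C)

c ≈ 0.334 J/(g·°C)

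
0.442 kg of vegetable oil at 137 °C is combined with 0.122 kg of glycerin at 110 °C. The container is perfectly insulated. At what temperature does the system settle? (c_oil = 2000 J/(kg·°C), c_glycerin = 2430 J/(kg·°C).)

Heat gained plus heat lost sum to zero:
0.442×2000×(T − 137) + 0.122×2430×(T − 110) = 0
884(T − 137) + 296.46(T − 110) = 0
(884 + 296.46) T = 884×137 + 296.46×110
T ≈ 130.22 °C

T_f ≈ 130.2 °C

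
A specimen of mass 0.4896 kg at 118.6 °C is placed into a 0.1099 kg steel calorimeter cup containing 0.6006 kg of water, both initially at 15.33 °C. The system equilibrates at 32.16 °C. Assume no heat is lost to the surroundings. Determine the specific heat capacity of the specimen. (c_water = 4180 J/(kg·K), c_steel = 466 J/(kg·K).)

c ≈ 1020 J/(kg·K)

Let T be the final temperature. ΣQ_i = 0:
0.4896×c×(32.16 − 118.6) + 0.6006×4180×(32.16 − 15.33) + 0.1099×466×(32.16 − 15.33) = 0
-42.32 c = -43114
c = -43114/-42.32 ≈ 1019 J/(kg·K)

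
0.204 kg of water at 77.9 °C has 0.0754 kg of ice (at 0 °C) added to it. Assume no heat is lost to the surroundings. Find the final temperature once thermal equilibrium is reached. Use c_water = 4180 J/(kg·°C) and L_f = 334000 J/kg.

Net heat exchanged in the isolated system is zero:
fusion: m_ice L_f = 0.0754·334000 = 25184; meltwater 0→T: 0.0754·4180·T = 315.17 T; water cools: 0.204·4180·(T − 77.9) = 852.72(T − 77.9)
1167.9 T = 66427 − 25184 = 41243
T ≈ 35.31 °C (positive, so assuming full melt was valid).

T_f ≈ 35.3 °C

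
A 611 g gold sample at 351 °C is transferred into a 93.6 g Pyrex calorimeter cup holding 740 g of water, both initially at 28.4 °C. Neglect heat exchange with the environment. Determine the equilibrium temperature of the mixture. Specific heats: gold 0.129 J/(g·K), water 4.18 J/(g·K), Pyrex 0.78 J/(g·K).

T_f ≈ 36.2 °C

Energy conservation, ΣQ = 0:
611·0.129·(T − 351) + 740·4.18·(T − 28.4) + 93.6·0.78·(T − 28.4) = 0
3245 T = 117586
T = 117586 / 3245 = 36.2 °C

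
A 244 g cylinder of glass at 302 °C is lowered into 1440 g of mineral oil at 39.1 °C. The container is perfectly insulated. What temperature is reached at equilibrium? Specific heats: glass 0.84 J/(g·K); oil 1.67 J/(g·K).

T_f ≈ 59.7 °C

Set heat shed by the hot body equal to heat absorbed by the cold body:
244·0.84·(302 − T) = 1440·1.67·(T − 39.1)
204.96(302 − T) = 2404.8(T − 39.1)
2609.8 T = 155926  ⇒  T ≈ 59.75 °C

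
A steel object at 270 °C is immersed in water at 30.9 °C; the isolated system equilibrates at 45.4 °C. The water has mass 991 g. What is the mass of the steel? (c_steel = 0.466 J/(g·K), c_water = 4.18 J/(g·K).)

|Q_steel| = |Q_water|:
m×0.466×(270 − 45.4) = 991×4.18×(45.4 − 30.9)
104.66 m = 60065  ⇒  m ≈ 573.9 g

m ≈ 574 g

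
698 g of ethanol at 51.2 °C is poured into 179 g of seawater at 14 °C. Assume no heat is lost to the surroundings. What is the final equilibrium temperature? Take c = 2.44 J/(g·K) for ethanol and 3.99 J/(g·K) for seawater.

Heat lost by the ethanol equals heat gained by the seawater:
698·2.44·(51.2 − T) = 179·3.99·(T − 14)
1703.1(51.2 − T) = 714.21(T − 14)
2417.3 T = 97199  ⇒  T ≈ 40.21 °C

T_f ≈ 40.2 °C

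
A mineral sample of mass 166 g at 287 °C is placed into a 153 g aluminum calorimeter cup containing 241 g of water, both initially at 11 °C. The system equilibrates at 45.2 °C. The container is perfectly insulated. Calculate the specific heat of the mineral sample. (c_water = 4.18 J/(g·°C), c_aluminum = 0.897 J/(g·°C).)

c ≈ 0.975 J/(g·°C)

Heat gained plus heat lost sum to zero:
166·c·(45.2 − 287) + 241·4.18·(45.2 − 11) + 153·0.897·(45.2 − 11) = 0
-40139 c = -39146
c = -39146/-40139 ≈ 0.9753 J/(g·°C)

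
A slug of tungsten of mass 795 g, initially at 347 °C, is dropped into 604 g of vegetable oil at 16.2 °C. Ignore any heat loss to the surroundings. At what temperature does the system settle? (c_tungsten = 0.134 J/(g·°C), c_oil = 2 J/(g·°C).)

Energy conservation, ΣQ = 0:
795·0.134·(T − 347) + 604·2·(T − 16.2) = 0
106.53(T − 347) + 1208(T − 16.2) = 0
1314.5 T = 56536
T = 56536/1314.5 ≈ 43.01 °C

T_f ≈ 43.0 °C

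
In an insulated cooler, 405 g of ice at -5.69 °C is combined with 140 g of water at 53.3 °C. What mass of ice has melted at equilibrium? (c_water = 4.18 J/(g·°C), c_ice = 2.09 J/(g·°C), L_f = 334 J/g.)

m_melted ≈ 79 g

Cooling the water to 0 °C releases 140·4.18·53.3 = 31191 J.
Of that, 405·2.09·5.69 = 4816.3 J goes to bring the ice to 0 °C, leaving 26375 J.
Melting all 405 g of ice would need 405·334 = 135270 J.
Since 26375 < 135270 J, not all the ice melts; equilibrium is at 0 °C.
Mass melted = 26375/334 ≈ 78.97 g.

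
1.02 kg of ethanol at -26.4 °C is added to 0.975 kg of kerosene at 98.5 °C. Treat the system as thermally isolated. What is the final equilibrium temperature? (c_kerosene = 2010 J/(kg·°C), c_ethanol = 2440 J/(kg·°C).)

T_f ≈ 28.6 °C

T_f is the heat-capacity-weighted average of the initial temperatures:
T_f = (1959.8*98.5 + 2488.8*(-26.4)) / (1959.8 + 2488.8)
    = 127331 / 4448.6 ≈ 28.62 °C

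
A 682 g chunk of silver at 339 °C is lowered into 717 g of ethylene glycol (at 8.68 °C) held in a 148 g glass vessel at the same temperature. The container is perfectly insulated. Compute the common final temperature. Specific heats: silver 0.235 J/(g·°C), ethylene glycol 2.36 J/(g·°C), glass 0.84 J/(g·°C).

T_f ≈ 35.5 °C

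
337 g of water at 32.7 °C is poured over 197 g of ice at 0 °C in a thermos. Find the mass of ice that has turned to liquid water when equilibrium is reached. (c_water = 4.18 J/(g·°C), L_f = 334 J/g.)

m_melted ≈ 138 g

Cooling the water to 0 °C releases 337×4.18×32.7 = 46063 J.
Fully melting the ice requires m_ice L_f = 197×334 = 65798 J.
That's not enough to melt it all — equilibrium is at 0 °C with ice remaining.
m_melt = 46063 / L_f = 137.9 g.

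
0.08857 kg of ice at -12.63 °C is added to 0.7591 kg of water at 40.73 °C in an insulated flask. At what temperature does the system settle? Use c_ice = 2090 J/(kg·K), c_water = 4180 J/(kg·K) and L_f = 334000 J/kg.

T_f ≈ 27.5 °C

Conservation of energy gives ΣQ = 0:
warm ice to 0 °C: 0.08857×2090×(0 − (-12.63)) = 2338
  latent heat to melt: 0.08857×334000 = 29582
  meltwater 0→T: 0.08857×4180×T = 370.22 T
  water cools: 0.7591×4180×(T − 40.73) = 3173(T − 40.73)
3543.3 T = 129238 − 31920 = 97318
T ≈ 27.47 °C. Since T > 0 °C, the all-ice-melts assumption holds.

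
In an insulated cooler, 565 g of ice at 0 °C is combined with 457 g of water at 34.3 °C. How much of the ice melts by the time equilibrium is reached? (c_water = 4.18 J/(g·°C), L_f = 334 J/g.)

m_melted ≈ 196 g

Water can give up m c ΔT = 457×4.18×34.3 = 65522 J before reaching 0 °C.
To melt every bit of ice: 565×334 = 188710 J.
Since 65522 < 188710 J, not all the ice melts; equilibrium is at 0 °C.
m_melt = 65522 / L_f = 196.2 g.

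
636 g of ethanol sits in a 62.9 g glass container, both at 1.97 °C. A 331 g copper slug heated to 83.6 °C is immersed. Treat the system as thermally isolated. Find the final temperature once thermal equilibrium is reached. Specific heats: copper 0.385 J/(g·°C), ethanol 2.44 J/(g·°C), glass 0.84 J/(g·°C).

T_f ≈ 8.0 °C

Heat gained plus heat lost sum to zero:
331×0.385×(T − 83.6) + 636×2.44×(T − 1.97) + 62.9×0.84×(T − 1.97) = 0
1732.1 T = 13815
T = 13815/1732.1 ≈ 7.98 °C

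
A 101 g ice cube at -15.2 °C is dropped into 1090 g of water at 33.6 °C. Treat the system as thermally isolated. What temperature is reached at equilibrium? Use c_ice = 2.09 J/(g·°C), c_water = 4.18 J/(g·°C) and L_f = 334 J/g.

T_f ≈ 23.3 °C

Let T be the final temperature. ΣQ_i = 0:
warm ice to 0 °C: 101×2.09×(0 − (-15.2)) = 3208.6
  fusion: m_ice L_f = 101×334 = 33734
  meltwater 0→T: 101×4.18×T = 422.18 T
  water: 4556.2(T − 33.6)
4978.4 T = 153088 − 36943 = 116146
T ≈ 23.33 °C (positive, so assuming full melt was valid).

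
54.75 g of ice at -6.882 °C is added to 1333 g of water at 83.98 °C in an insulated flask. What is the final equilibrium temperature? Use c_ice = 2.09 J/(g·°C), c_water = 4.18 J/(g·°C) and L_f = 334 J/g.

Sum of m c ΔT and latent-heat terms is zero:
warm ice to 0 °C: 54.75·2.09·(0 − (-6.882)) = 787.49
  melt ice: 54.75·334 = 18286
  meltwater 0→T: 54.75·4.18·T = 228.85 T
  water: 5571.9(T − 83.98)
5800.8 T = 467932 − 19074 = 448858
T ≈ 77.38 °C (positive, so assuming full melt was valid).

T_f ≈ 77.4 °C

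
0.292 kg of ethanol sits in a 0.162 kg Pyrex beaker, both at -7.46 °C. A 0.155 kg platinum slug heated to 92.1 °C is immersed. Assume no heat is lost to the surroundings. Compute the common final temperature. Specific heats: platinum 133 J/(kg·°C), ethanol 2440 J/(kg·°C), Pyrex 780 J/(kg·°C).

T_f ≈ -5.1 °C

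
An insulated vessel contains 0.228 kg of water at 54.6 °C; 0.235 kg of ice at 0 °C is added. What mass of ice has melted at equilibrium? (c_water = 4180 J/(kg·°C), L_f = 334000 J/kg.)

Cooling the water to 0 °C releases 0.228×4180×54.6 = 52036 J.
Melting all 0.235 kg of ice would need 0.235×334000 = 78490 J.
Since 52036 < 78490 J, not all the ice melts; equilibrium is at 0 °C.
m_melt = 52036 / L_f = 0.1558 kg.

m_melted ≈ 0.156 kg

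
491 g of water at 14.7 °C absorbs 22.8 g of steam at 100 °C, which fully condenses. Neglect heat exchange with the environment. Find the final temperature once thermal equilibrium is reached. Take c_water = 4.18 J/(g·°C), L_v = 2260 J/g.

Setting the total heat transfer to zero:
steam→water at 100 °C releases m L_v = 22.8×2260 = 51528
  condensate cools 100→T: 22.8×4.18×(T − 100) = 95.3(T − 100)
  water warms: 491×4.18×(T − 14.7) = 2052.4(T − 14.7)
2147.7 T = 51528 + 9530.4 + 30170 = 91228
T ≈ 42.48 °C (< 100 °C, so full condensation is consistent).

T_f ≈ 42.5 °C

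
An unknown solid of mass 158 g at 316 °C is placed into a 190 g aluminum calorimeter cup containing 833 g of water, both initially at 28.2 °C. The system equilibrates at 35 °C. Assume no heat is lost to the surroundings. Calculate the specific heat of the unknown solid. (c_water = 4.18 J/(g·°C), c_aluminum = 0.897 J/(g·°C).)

c ≈ 0.559 J/(g·°C)

Setting the total heat transfer to zero:
158·c·(35 − 316) + 833·4.18·(35 − 28.2) + 190·0.897·(35 − 28.2) = 0
-44398 c = -24836
c = -24836/-44398 ≈ 0.5594 J/(g·°C)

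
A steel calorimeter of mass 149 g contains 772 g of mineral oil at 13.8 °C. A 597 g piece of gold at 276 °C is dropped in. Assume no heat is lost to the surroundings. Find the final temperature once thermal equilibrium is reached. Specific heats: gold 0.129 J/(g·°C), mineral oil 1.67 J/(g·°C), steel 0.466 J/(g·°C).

T_f ≈ 27.9 °C

Heat gained plus heat lost sum to zero:
597·0.129·(T − 276) + 772·1.67·(T − 13.8) + 149·0.466·(T − 13.8) = 0
77.01(T − 276) + 1289.2(T − 13.8) + 69.43(T − 13.8) = 0
1435.7 T = 40005
T = 40005/1435.7 ≈ 27.86 °C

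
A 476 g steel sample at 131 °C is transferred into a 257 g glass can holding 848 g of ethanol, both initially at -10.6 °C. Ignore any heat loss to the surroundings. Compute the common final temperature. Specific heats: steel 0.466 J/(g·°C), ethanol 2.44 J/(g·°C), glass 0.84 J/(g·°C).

T_f ≈ 1.9 °C

Net heat exchanged in the isolated system is zero:
476·0.466·(T − 131) + 848·2.44·(T − (-10.6)) + 257·0.84·(T − (-10.6)) = 0
2506.8 T = 4836.9
T = 4836.9/2506.8 ≈ 1.93 °C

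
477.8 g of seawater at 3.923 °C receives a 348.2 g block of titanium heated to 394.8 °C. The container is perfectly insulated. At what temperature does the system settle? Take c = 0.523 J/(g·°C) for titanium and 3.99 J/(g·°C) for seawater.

T_f ≈ 38.0 °C

|Q_titanium| = |Q_seawater|:
348.2*0.523*(394.8 − T) = 477.8*3.99*(T − 3.923)
182.11(394.8 − T) = 1906.4(T − 3.923)
2088.5 T = 79375  ⇒  T ≈ 38.01 °C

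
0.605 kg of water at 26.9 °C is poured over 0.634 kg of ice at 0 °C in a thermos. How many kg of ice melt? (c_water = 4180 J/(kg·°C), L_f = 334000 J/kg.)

m_melted ≈ 0.204 kg

Cooling the water to 0 °C releases 0.605·4180·26.9 = 68027 J.
To melt every bit of ice: 0.634·334000 = 211756 J.
That's not enough to melt it all — equilibrium is at 0 °C with ice remaining.
Mass melted = 68027/334000 ≈ 0.2037 kg.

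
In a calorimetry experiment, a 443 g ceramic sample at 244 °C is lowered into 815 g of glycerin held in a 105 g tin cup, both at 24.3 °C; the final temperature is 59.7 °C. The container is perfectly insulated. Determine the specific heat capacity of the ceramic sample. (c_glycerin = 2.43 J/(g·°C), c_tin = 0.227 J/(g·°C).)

c ≈ 0.869 J/(g·°C)

Taking heat into each body as positive, Σ m c ΔT = 0:
443·c·(59.7 − 244) + 815·2.43·(59.7 − 24.3) + 105·0.227·(59.7 − 24.3) = 0
-81645 c = -70952
c = -70952/-81645 ≈ 0.869 J/(g·°C)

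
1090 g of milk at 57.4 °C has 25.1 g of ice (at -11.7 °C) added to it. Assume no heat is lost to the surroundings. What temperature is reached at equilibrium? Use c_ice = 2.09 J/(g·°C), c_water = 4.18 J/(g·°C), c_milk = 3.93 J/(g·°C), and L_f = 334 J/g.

T_f ≈ 54.0 °C

Sum of m c ΔT and latent-heat terms is zero:
warm ice to 0 °C: 25.1·2.09·(0 − (-11.7)) = 613.77
  fusion: m_ice L_f = 25.1·334 = 8383.4
  warm the meltwater: 104.92 T
  milk cools: 1090·3.93·(T − 57.4) = 4283.7(T − 57.4)
4388.6 T = 245884 − 8997.2 = 236887
T ≈ 53.98 °C (positive, so assuming full melt was valid).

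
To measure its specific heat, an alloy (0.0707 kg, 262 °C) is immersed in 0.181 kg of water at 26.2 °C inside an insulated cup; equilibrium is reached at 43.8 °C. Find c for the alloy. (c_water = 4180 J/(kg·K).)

c ≈ 863 J/(kg·K)

Let T be the final temperature. ΣQ_i = 0:
0.0707·c·(43.8 − 262) + 0.181·4180·(43.8 − 26.2) = 0
-15.43 c = -13316
c = -13316/-15.43 ≈ 863.2 J/(kg·K)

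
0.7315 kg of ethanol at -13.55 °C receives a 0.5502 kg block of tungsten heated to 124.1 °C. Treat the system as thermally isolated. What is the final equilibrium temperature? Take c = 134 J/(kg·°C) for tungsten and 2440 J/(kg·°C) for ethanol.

T_f ≈ -8.1 °C

Setting the total heat transfer to zero:
0.5502·134·(T − 124.1) + 0.7315·2440·(T − (-13.55)) = 0
1858.6 T = -15035
T = -15035 / 1858.6 = -8.09 °C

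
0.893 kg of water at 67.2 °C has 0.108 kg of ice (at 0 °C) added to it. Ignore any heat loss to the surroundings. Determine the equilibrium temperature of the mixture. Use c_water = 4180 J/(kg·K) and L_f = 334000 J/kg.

Sum of m c ΔT and latent-heat terms is zero:
latent heat to melt: 0.108·334000 = 36072
  meltwater 0→T: 0.108·4180·T = 451.44 T
  water: 3732.7(T − 67.2)
4184.2 T = 250840 − 36072 = 214768
T ≈ 51.33 °C (positive, so assuming full melt was valid).

T_f ≈ 51.3 °C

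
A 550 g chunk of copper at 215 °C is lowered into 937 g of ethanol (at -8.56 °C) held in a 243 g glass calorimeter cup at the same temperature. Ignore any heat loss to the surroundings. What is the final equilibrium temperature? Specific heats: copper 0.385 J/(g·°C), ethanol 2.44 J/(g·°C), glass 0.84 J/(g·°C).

Energy conservation, ΣQ = 0:
550·0.385·(T − 215) + 937·2.44·(T − (-8.56)) + 243·0.84·(T − (-8.56)) = 0
211.75(T − 215) + 2286.3(T − (-8.56)) + 204.12(T − (-8.56)) = 0
(211.75 + 2286.3 + 204.12) T = 211.75·215 + 2286.3·(-8.56) + 204.12·(-8.56)
T = 24208/2702.1 ≈ 8.96 °C

T_f ≈ 9.0 °C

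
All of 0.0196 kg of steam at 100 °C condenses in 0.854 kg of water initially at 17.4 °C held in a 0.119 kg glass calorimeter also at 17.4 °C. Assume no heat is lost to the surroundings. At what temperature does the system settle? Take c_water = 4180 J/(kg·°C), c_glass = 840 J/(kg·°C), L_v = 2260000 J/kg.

Conservation of energy gives ΣQ = 0:
steam→water at 100 °C releases m L_v = 0.0196×2260000 = 44296; condensed water 100 °C→T: 81.93(T − 100); water warms: 0.854×4180×(T − 17.4) = 3569.7(T − 17.4); glass cup: 0.119×840×(T − 17.4) = 99.96(T − 17.4)
3751.6 T = 44296 + 8192.8 + 63852 = 116341
T ≈ 31.01 °C, under the boiling point, so the assumption holds.

T_f ≈ 31.0 °C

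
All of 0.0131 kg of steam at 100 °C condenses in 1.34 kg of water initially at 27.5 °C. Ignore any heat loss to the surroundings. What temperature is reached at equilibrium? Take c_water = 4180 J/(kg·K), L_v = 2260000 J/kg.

T_f ≈ 33.4 °C

Setting the total heat transfer to zero:
steam→water at 100 °C releases m L_v = 0.0131·2260000 = 29606
  condensate cools 100→T: 0.0131·4180·(T − 100) = 54.76(T − 100)
  original water: 5601.2(T − 27.5)
5656 T = 29606 + 5475.8 + 154033 = 189115
T ≈ 33.44 °C (< 100 °C, so full condensation is consistent).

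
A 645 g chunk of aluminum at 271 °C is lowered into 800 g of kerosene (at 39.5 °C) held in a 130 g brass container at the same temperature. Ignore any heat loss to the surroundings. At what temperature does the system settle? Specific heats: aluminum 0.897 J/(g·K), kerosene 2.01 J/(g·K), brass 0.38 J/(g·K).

T_f ≈ 99.4 °C

T_f is the heat-capacity-weighted average of the initial temperatures:
T_f = (578.57*271 + 1608*39.5 + 49.4*39.5) / (578.57 + 1608 + 49.4)
    = 222258 / 2236 ≈ 99.40 °C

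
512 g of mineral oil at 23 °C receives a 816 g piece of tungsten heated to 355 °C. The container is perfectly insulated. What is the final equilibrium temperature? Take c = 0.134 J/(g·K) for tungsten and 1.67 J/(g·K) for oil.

Energy conservation, ΣQ = 0:
816×0.134×(T − 355) + 512×1.67×(T − 23) = 0
109.34(T − 355) + 855.04(T − 23) = 0
(109.34 + 855.04) T = 109.34×355 + 855.04×23
T = 58483 / 964.38 = 60.6 °C

T_f ≈ 60.6 °C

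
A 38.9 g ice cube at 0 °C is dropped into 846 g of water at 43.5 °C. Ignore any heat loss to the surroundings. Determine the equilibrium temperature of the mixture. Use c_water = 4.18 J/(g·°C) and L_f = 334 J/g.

Net heat exchanged in the isolated system is zero:
latent heat to melt: 38.9×334 = 12993
  meltwater 0→T: 38.9×4.18×T = 162.6 T
  water cools: 846×4.18×(T − 43.5) = 3536.3(T − 43.5)
3698.9 T = 153828 − 12993 = 140836
T ≈ 38.08 °C (positive, so assuming full melt was valid).

T_f ≈ 38.1 °C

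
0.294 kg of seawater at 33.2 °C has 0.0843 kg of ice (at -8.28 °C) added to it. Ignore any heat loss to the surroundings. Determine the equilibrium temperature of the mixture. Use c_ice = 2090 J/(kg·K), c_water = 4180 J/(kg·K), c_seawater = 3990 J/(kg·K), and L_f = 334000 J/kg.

Sum of m c ΔT and latent-heat terms is zero:
warm ice to 0 °C: 0.0843·2090·(0 − (-8.28)) = 1458.8; melt ice: 0.0843·334000 = 28156; meltwater 0→T: 0.0843·4180·T = 352.37 T; seawater: 1173.1(T − 33.2)
1525.4 T = 38946 − 29615 = 9330.6
T ≈ 6.12 °C — above 0 °C, consistent with complete melting.

T_f ≈ 6.1 °C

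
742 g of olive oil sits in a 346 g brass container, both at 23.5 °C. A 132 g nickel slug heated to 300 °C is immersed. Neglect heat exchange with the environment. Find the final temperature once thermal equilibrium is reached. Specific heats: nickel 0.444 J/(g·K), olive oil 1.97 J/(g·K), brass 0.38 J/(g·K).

T_f ≈ 33.3 °C

Energy conservation, ΣQ = 0:
132×0.444×(T − 300) + 742×1.97×(T − 23.5) + 346×0.38×(T − 23.5) = 0
1651.8 T = 55023
T = 55023 / 1651.8 = 33.3 °C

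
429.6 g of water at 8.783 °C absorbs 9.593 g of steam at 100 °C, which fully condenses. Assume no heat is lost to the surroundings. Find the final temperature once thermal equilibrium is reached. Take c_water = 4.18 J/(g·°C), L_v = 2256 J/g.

Heat gained plus heat lost sum to zero:
latent heat released on condensation: 9.593·2256 = 21642
  condensed water 100 °C→T: 40.1(T − 100)
  water warms: 429.6·4.18·(T − 8.783) = 1795.7(T − 8.783)
1835.8 T = 21642 + 4009.9 + 15772 = 41424
T ≈ 22.56 °C, under the boiling point, so the assumption holds.

T_f ≈ 22.6 °C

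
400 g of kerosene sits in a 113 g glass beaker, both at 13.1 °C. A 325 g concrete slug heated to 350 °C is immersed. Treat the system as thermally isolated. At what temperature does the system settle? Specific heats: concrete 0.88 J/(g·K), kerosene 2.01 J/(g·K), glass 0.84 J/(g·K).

T_f ≈ 94.4 °C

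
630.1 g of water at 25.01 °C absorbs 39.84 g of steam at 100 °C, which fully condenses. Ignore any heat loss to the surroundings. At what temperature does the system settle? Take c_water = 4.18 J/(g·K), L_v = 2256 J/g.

Energy conservation, ΣQ = 0:
steam→water at 100 °C releases m L_v = 39.84×2256 = 89879; condensed water 100 °C→T: 166.53(T − 100); original water: 2633.8(T − 25.01)
2800.3 T = 89879 + 16653 + 65872 = 172404
T ≈ 61.57 °C, under the boiling point, so the assumption holds.

T_f ≈ 61.6 °C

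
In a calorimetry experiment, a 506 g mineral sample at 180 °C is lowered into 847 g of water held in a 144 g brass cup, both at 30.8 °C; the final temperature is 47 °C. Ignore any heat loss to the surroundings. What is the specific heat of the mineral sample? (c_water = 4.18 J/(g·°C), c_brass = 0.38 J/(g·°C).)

c ≈ 0.865 J/(g·°C)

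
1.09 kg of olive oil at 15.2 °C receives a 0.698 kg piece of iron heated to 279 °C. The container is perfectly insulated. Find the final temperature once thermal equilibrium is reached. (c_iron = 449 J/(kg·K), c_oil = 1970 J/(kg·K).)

Let T be the final temperature. ΣQ_i = 0:
0.698·449·(T − 279) + 1.09·1970·(T − 15.2) = 0
2460.7 T = 120078
T = 120078 / 2460.7 = 48.8 °C

T_f ≈ 48.8 °C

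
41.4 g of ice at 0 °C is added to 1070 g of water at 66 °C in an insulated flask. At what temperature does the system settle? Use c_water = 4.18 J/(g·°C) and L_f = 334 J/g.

T_f ≈ 60.6 °C

Heat gained plus heat lost sum to zero:
latent heat to melt: 41.4×334 = 13828
  warm the meltwater: 173.05 T
  water cools: 1070×4.18×(T − 66) = 4472.6(T − 66)
4645.7 T = 295192 − 13828 = 281364
T ≈ 60.57 °C. Since T > 0 °C, the all-ice-melts assumption holds.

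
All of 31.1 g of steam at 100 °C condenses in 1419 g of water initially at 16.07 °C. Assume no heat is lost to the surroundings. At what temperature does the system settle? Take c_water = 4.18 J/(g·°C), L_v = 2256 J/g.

T_f ≈ 29.4 °C

Energy balance with sensible and latent terms:
steam→water at 100 °C releases m L_v = 31.1×2256 = 70162
  condensed water 100 °C→T: 130(T − 100)
  water warms: 1419×4.18×(T − 16.07) = 5931.4(T − 16.07)
6061.4 T = 70162 + 13000 + 95318 = 178479
T ≈ 29.45 °C — below 100 °C, confirming all the steam condensed.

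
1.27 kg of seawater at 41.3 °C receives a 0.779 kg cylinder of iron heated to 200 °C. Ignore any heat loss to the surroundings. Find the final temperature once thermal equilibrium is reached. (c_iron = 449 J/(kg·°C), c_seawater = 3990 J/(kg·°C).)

T_f ≈ 51.5 °C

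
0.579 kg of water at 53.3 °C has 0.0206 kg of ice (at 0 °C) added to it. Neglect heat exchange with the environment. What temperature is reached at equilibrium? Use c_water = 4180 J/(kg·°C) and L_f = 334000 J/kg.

T_f ≈ 48.7 °C

Energy balance with sensible and latent terms:
fusion: m_ice L_f = 0.0206×334000 = 6880.4; warm the meltwater: 86.11 T; water: 2420.2(T − 53.3)
2506.3 T = 128998 − 6880.4 = 122117
T ≈ 48.72 °C. Since T > 0 °C, the all-ice-melts assumption holds.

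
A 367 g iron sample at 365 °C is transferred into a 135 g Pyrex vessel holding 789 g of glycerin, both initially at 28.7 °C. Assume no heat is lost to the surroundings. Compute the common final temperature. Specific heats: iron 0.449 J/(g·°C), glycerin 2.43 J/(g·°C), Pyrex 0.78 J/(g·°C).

Net heat exchanged in the isolated system is zero:
367*0.449*(T − 365) + 789*2.43*(T − 28.7) + 135*0.78*(T − 28.7) = 0
2187.4 T = 118194
T = 118194 / 2187.4 = 54 °C

T_f ≈ 54.0 °C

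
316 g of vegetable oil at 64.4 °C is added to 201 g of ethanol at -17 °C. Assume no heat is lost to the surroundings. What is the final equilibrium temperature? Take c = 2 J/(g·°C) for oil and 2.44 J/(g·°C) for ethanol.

Heat gained plus heat lost sum to zero:
316*2*(T − 64.4) + 201*2.44*(T − (-17)) = 0
632(T − 64.4) + 490.44(T − (-17)) = 0
1122.4 T = 32363
T = 32363 / 1122.4 = 28.8 °C

T_f ≈ 28.8 °C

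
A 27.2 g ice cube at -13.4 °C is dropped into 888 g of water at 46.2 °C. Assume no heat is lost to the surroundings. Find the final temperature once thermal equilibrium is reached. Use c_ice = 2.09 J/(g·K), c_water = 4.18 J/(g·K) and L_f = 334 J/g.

Conservation of energy gives ΣQ = 0:
warm ice to 0 °C: 27.2·2.09·(0 − (-13.4)) = 761.76
  latent heat to melt: 27.2·334 = 9084.8
  meltwater 0→T: 27.2·4.18·T = 113.7 T
  water cools: 888·4.18·(T − 46.2) = 3711.8(T − 46.2)
3825.5 T = 171487 − 9846.6 = 161640
T ≈ 42.25 °C. Since T > 0 °C, the all-ice-melts assumption holds.

T_f ≈ 42.3 °C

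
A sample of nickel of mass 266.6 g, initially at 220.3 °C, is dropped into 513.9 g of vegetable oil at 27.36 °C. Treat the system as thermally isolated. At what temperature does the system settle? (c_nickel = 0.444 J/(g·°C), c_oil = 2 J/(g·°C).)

Set heat shed by the hot body equal to heat absorbed by the cold body:
266.6*0.444*(220.3 − T) = 513.9*2*(T − 27.36)
118.37(220.3 − T) = 1027.8(T − 27.36)
1146.2 T = 54198  ⇒  T ≈ 47.29 °C

T_f ≈ 47.3 °C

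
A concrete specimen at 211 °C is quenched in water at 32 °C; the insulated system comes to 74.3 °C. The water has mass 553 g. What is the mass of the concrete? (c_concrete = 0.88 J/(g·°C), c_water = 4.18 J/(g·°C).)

m ≈ 813 g

Setting the total heat transfer to zero:
m·0.88·(74.3 − 211) + 553·4.18·(74.3 − 32) = 0
-120.3 m = -97778
m = -97778/-120.3 ≈ 812.8 g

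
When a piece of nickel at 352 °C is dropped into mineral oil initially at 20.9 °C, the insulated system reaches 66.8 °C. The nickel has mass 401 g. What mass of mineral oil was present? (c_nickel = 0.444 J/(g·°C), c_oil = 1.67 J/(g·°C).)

Let T be the final temperature. ΣQ_i = 0:
401·0.444·(66.8 − 352) + m·1.67·(66.8 − 20.9) = 0
76.65 m = 50778
m = 50778/76.65 ≈ 662.4 g

m ≈ 662 g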